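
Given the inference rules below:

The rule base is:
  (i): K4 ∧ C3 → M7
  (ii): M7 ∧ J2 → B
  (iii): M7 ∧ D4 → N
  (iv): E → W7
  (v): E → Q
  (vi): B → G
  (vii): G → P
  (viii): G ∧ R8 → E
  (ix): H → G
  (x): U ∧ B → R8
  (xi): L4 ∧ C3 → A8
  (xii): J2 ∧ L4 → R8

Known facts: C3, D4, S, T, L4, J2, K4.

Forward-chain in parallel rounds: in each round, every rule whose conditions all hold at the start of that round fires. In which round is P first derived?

Round 1: (i) [K4 ∧ C3 → M7]; (xi) [L4 ∧ C3 → A8]; (xii) [J2 ∧ L4 → R8]. Adds M7, A8, R8.
Round 2: (ii) [M7 ∧ J2 → B]; (iii) [M7 ∧ D4 → N]. Adds B, N.
Round 3: (vi) [B → G]. Adds G.
Round 4: (vii) [G → P]; (viii) [G ∧ R8 → E]. Adds P, E.
P first appears in round 4.

4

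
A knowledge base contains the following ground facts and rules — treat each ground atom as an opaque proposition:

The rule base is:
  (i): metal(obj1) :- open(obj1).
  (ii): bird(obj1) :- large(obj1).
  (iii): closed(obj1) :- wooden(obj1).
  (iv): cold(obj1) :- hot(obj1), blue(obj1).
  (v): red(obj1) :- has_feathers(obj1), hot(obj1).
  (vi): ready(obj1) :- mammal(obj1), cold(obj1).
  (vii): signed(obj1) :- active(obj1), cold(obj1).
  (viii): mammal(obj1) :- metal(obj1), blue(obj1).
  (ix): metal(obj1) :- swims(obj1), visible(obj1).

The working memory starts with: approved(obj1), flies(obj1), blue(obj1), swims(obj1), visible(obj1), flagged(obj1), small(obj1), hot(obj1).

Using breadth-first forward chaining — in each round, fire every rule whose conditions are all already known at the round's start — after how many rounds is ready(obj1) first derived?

Round 1 — (iv), (ix), derive cold(obj1), metal(obj1).
Round 2 — (viii), derive mammal(obj1).
Round 3 — (vi), derive ready(obj1).
ready(obj1) first appears in round 3.

3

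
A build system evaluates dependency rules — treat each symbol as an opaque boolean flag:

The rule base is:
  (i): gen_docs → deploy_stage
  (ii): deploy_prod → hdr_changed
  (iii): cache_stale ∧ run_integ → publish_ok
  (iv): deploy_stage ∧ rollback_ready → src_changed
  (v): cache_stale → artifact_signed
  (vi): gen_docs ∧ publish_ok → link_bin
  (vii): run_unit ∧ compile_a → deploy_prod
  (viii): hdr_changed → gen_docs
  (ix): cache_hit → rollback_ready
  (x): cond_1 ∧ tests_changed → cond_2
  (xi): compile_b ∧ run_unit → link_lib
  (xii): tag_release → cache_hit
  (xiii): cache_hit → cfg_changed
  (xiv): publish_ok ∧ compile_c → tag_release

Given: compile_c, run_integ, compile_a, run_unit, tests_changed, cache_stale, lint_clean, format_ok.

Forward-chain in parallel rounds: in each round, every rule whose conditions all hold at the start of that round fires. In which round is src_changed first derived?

5

Round 1 — (iii), (v), (vii), derive publish_ok, artifact_signed, deploy_prod.
Round 2 — (ii), (xiv), derive hdr_changed, tag_release.
Round 3 — (viii), (xii), derive gen_docs, cache_hit.
Round 4 — (i), (vi), (ix), (xiii), derive deploy_stage, link_bin, rollback_ready, cfg_changed.
Round 5 — (iv), derive src_changed.
src_changed first appears in round 5.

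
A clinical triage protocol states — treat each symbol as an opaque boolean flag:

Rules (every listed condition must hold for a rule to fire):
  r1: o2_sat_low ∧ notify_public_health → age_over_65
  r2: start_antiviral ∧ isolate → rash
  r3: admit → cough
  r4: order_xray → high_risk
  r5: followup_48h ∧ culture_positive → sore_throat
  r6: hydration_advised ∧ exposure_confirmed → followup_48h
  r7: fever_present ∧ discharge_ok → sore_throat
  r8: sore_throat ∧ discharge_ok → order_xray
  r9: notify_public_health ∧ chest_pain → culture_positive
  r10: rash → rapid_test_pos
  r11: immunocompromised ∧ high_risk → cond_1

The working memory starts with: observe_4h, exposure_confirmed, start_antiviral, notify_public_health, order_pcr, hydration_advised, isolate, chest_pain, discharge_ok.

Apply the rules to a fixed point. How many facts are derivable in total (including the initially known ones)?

16

[1] r2 [start_antiviral ∧ isolate → rash]; r6 [hydration_advised ∧ exposure_confirmed → followup_48h]; r9 [notify_public_health ∧ chest_pain → culture_positive]. ⇒ new: rash, followup_48h, culture_positive.
[2] r5 [followup_48h ∧ culture_positive → sore_throat]; r10 [rash → rapid_test_pos]. ⇒ new: sore_throat, rapid_test_pos.
[3] r8 [sore_throat ∧ discharge_ok → order_xray]. ⇒ new: order_xray.
[4] r4 [order_xray → high_risk]. ⇒ new: high_risk.
Closure: {chest_pain, culture_positive, discharge_ok, exposure_confirmed, followup_48h, high_risk, hydration_advised, isolate, notify_public_health, observe_4h, order_pcr, order_xray, rapid_test_pos, rash, sore_throat, start_antiviral} — 16 facts.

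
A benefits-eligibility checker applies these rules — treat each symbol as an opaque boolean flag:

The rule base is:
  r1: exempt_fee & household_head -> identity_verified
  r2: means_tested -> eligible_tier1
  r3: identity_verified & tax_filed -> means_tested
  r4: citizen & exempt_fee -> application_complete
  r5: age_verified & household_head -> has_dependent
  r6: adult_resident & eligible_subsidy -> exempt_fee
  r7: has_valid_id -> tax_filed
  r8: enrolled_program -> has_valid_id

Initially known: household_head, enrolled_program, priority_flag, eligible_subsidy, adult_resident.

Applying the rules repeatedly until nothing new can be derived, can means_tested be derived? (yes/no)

yes

Round 1: r6 [adult_resident & eligible_subsidy -> exempt_fee]; r8 [enrolled_program -> has_valid_id]. Adds exempt_fee, has_valid_id.
Round 2: r1 [exempt_fee & household_head -> identity_verified]; r7 [has_valid_id -> tax_filed]. Adds identity_verified, tax_filed.
Round 3: r3 [identity_verified & tax_filed -> means_tested]. Adds means_tested.
Round 4: r2 [means_tested -> eligible_tier1]. Adds eligible_tier1.
means_tested appears in round 3, so it is derivable.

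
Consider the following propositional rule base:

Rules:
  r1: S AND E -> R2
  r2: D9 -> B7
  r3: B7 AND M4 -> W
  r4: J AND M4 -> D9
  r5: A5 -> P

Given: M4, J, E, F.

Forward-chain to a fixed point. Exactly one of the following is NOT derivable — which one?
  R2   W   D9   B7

Round 1 fires r4, giving D9.
Round 2 fires r2, giving B7.
Round 3 fires r3, giving W.
Derived: D9 (round 1), W (round 3), B7 (round 2). R2 never appears in any round.

R2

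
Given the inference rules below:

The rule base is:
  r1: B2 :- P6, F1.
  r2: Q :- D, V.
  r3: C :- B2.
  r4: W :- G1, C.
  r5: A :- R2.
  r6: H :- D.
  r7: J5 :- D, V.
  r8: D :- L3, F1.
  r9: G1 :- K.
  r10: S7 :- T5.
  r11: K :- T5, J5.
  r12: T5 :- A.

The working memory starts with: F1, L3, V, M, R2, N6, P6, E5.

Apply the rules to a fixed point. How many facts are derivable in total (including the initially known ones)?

20

Round 1: r1 [B2 :- P6, F1.]; r5 [A :- R2.]; r8 [D :- L3, F1.]. Adds B2, A, D.
Round 2: r2 [Q :- D, V.]; r3 [C :- B2.]; r6 [H :- D.]; r7 [J5 :- D, V.]; r12 [T5 :- A.]. Adds Q, C, H, J5, T5.
Round 3: r10 [S7 :- T5.]; r11 [K :- T5, J5.]. Adds S7, K.
Round 4: r9 [G1 :- K.]. Adds G1.
Round 5: r4 [W :- G1, C.]. Adds W.
Closure: {A, B2, C, D, E5, F1, G1, H, J5, K, L3, M, N6, P6, Q, R2, S7, T5, V, W} — 20 facts.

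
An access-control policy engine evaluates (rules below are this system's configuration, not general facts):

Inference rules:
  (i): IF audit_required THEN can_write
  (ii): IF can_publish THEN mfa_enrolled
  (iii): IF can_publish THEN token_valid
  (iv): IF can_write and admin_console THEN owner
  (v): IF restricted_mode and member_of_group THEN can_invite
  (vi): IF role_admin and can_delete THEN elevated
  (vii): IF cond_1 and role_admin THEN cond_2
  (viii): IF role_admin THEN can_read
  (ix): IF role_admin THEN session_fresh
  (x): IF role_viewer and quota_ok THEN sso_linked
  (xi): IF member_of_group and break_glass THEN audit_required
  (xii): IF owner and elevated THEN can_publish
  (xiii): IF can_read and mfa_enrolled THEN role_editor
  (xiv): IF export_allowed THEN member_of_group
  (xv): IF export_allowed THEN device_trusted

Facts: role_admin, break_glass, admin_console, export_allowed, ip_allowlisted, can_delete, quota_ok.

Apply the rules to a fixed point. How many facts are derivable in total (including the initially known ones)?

19

Round 1 — (vi), (viii), (ix), (xiv), (xv), derive elevated, can_read, session_fresh, member_of_group, device_trusted.
Round 2 — (xi), derive audit_required.
Round 3 — (i), derive can_write.
Round 4 — (iv), derive owner.
Round 5 — (xii), derive can_publish.
Round 6 — (ii), (iii), derive mfa_enrolled, token_valid.
Round 7 — (xiii), derive role_editor.
Closure: {admin_console, audit_required, break_glass, can_delete, can_publish, can_read, can_write, device_trusted, elevated, export_allowed, ip_allowlisted, member_of_group, mfa_enrolled, owner, quota_ok, role_admin, role_editor, session_fresh, token_valid} — 19 facts.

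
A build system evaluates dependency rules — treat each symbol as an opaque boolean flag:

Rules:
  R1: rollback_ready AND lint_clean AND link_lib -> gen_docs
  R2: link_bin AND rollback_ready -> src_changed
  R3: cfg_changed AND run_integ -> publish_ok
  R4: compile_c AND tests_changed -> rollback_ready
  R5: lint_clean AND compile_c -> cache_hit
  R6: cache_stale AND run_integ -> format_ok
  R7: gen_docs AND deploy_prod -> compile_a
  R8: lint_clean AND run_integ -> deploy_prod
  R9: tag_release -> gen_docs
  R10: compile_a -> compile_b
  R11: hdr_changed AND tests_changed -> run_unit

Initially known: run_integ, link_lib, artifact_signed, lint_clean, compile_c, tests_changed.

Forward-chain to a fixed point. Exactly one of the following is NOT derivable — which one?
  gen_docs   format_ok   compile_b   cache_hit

Round 1: R4 [compile_c AND tests_changed -> rollback_ready]; R5 [lint_clean AND compile_c -> cache_hit]; R8 [lint_clean AND run_integ -> deploy_prod]. New: rollback_ready, cache_hit, deploy_prod.
Round 2: R1 [rollback_ready AND lint_clean AND link_lib -> gen_docs]. New: gen_docs.
Round 3: R7 [gen_docs AND deploy_prod -> compile_a]. New: compile_a.
Round 4: R10 [compile_a -> compile_b]. New: compile_b.
Derived: gen_docs (round 2), cache_hit (round 1), compile_b (round 4). format_ok never appears in any round.

format_ok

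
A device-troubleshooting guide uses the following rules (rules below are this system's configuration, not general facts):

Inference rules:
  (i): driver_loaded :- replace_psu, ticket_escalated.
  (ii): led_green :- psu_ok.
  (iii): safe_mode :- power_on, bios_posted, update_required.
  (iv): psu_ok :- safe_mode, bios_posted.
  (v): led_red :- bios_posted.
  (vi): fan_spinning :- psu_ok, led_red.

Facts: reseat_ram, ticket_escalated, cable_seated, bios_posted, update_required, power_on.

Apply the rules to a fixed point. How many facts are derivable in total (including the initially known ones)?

[1] (iii) [safe_mode :- power_on, bios_posted, update_required.]; (v) [led_red :- bios_posted.]. ⇒ new: safe_mode, led_red.
[2] (iv) [psu_ok :- safe_mode, bios_posted.]. ⇒ new: psu_ok.
[3] (ii) [led_green :- psu_ok.]; (vi) [fan_spinning :- psu_ok, led_red.]. ⇒ new: led_green, fan_spinning.
Closure: {bios_posted, cable_seated, fan_spinning, led_green, led_red, power_on, psu_ok, reseat_ram, safe_mode, ticket_escalated, update_required} — 11 facts.

11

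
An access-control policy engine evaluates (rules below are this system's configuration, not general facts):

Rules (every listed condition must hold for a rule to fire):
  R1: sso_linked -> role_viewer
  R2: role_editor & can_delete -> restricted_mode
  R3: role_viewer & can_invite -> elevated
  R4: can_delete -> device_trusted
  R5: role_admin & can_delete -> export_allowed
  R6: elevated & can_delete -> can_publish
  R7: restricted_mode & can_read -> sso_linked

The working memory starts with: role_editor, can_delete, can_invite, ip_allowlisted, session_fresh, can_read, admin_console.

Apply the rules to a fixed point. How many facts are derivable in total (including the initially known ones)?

Round 1: R2 [role_editor & can_delete -> restricted_mode]; R4 [can_delete -> device_trusted]. New: restricted_mode, device_trusted.
Round 2: R7 [restricted_mode & can_read -> sso_linked]. New: sso_linked.
Round 3: R1 [sso_linked -> role_viewer]. New: role_viewer.
Round 4: R3 [role_viewer & can_invite -> elevated]. New: elevated.
Round 5: R6 [elevated & can_delete -> can_publish]. New: can_publish.
Closure: {admin_console, can_delete, can_invite, can_publish, can_read, device_trusted, elevated, ip_allowlisted, restricted_mode, role_editor, role_viewer, session_fresh, sso_linked} — 13 facts.

13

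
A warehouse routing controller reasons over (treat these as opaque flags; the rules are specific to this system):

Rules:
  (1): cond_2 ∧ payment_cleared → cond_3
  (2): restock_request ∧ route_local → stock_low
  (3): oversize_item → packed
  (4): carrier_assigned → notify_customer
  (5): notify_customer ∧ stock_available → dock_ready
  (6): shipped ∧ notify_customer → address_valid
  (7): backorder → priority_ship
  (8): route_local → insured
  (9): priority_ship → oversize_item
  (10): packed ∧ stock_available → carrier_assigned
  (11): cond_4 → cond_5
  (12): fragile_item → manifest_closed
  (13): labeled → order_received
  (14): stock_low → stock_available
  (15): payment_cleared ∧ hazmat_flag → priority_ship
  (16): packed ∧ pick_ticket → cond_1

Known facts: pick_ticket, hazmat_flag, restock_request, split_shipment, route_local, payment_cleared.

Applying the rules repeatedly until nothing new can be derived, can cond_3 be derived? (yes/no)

no

Round 1 — (2), (8), (15), derive stock_low, insured, priority_ship.
Round 2 — (9), (14), derive oversize_item, stock_available.
Round 3 — (3), derive packed.
Round 4 — (10), (16), derive carrier_assigned, cond_1.
Round 5 — (4), derive notify_customer.
Round 6 — (5), derive dock_ready.
Fixed point reached. cond_3 is concluded only by (1); (1) needs cond_2 (never derived).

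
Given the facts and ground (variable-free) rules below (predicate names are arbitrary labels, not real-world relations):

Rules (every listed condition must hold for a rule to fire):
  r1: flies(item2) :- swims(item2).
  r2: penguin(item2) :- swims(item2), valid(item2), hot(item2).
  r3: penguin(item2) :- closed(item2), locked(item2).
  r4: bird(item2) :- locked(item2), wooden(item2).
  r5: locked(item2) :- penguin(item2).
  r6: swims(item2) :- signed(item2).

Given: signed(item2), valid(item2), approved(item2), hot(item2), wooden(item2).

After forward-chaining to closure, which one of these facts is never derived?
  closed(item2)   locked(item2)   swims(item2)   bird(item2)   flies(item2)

closed(item2)

[1] r6 [swims(item2) :- signed(item2).]. ⇒ new: swims(item2).
[2] r1 [flies(item2) :- swims(item2).]; r2 [penguin(item2) :- swims(item2), valid(item2), hot(item2).]. ⇒ new: flies(item2), penguin(item2).
[3] r5 [locked(item2) :- penguin(item2).]. ⇒ new: locked(item2).
[4] r4 [bird(item2) :- locked(item2), wooden(item2).]. ⇒ new: bird(item2).
Derived: swims(item2) (round 1), bird(item2) (round 4), locked(item2) (round 3), flies(item2) (round 2). closed(item2) never appears in any round.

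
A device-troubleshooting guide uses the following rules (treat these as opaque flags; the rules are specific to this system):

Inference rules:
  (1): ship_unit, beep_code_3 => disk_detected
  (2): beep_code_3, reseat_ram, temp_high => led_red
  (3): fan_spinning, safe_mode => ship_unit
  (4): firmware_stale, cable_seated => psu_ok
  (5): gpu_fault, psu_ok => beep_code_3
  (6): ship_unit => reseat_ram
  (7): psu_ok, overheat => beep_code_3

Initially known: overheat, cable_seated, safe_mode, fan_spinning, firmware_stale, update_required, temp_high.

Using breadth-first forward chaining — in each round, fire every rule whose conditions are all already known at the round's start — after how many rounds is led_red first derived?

3

Round 1 fires (3), (4), giving ship_unit, psu_ok.
Round 2 fires (6), (7), giving reseat_ram, beep_code_3.
Round 3 fires (1), (2), giving disk_detected, led_red.
led_red first appears in round 3.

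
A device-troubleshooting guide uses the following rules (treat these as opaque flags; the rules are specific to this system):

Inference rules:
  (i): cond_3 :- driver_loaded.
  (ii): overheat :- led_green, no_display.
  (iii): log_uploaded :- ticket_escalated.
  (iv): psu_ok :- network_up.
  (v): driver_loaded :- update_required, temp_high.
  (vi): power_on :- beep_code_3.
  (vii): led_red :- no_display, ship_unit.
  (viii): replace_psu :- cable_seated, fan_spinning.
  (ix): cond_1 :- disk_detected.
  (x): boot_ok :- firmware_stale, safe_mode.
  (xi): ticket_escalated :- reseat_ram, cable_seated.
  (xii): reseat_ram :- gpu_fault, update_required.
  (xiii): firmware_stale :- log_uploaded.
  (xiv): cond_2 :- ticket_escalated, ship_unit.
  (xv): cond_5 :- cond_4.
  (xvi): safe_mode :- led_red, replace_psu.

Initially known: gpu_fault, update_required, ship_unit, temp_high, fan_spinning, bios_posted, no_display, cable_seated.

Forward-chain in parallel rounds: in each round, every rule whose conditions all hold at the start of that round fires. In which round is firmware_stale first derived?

[1] (v) [driver_loaded :- update_required, temp_high.]; (vii) [led_red :- no_display, ship_unit.]; (viii) [replace_psu :- cable_seated, fan_spinning.]; (xii) [reseat_ram :- gpu_fault, update_required.]. ⇒ new: driver_loaded, led_red, replace_psu, reseat_ram.
[2] (i) [cond_3 :- driver_loaded.]; (xi) [ticket_escalated :- reseat_ram, cable_seated.]; (xvi) [safe_mode :- led_red, replace_psu.]. ⇒ new: cond_3, ticket_escalated, safe_mode.
[3] (iii) [log_uploaded :- ticket_escalated.]; (xiv) [cond_2 :- ticket_escalated, ship_unit.]. ⇒ new: log_uploaded, cond_2.
[4] (xiii) [firmware_stale :- log_uploaded.]. ⇒ new: firmware_stale.
firmware_stale first appears in round 4.

4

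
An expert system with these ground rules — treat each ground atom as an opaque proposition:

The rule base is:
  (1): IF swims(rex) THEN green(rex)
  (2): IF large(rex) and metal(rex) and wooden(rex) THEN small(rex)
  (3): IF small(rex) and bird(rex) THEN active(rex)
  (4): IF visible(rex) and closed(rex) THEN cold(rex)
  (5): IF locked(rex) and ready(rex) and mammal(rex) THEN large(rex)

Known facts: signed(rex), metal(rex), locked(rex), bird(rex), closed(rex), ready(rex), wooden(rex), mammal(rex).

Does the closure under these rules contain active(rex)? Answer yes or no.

yes

Round 1 — (5), derive large(rex).
Round 2 — (2), derive small(rex).
Round 3 — (3), derive active(rex).
active(rex) appears in round 3, so it is derivable.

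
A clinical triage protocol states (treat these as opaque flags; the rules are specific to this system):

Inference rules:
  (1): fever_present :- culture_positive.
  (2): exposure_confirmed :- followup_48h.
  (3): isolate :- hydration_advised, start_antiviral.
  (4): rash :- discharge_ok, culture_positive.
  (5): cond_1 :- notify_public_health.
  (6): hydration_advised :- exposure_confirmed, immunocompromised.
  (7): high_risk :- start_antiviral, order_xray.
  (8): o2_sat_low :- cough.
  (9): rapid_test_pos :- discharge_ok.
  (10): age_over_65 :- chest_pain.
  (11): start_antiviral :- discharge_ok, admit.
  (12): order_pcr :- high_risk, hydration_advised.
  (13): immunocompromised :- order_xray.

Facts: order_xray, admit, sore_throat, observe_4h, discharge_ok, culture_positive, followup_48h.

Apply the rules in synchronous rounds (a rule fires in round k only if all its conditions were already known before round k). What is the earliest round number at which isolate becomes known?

3

Round 1: (1) [fever_present :- culture_positive.]; (2) [exposure_confirmed :- followup_48h.]; (4) [rash :- discharge_ok, culture_positive.]; (9) [rapid_test_pos :- discharge_ok.]; (11) [start_antiviral :- discharge_ok, admit.]; (13) [immunocompromised :- order_xray.]. New: fever_present, exposure_confirmed, rash, rapid_test_pos, start_antiviral, immunocompromised.
Round 2: (6) [hydration_advised :- exposure_confirmed, immunocompromised.]; (7) [high_risk :- start_antiviral, order_xray.]. New: hydration_advised, high_risk.
Round 3: (3) [isolate :- hydration_advised, start_antiviral.]; (12) [order_pcr :- high_risk, hydration_advised.]. New: isolate, order_pcr.
isolate first appears in round 3.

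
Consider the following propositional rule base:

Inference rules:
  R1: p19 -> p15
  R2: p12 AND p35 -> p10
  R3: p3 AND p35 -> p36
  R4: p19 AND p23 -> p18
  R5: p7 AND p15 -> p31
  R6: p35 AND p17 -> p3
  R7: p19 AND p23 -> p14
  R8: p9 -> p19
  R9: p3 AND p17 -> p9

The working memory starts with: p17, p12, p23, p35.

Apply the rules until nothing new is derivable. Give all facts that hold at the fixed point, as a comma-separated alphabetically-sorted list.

p10, p12, p14, p15, p17, p18, p19, p23, p3, p35, p36, p9

Round 1 fires R2, R6, giving p10, p3.
Round 2 fires R3, R9, giving p36, p9.
Round 3 fires R8, giving p19.
Round 4 fires R1, R4, R7, giving p15, p18, p14.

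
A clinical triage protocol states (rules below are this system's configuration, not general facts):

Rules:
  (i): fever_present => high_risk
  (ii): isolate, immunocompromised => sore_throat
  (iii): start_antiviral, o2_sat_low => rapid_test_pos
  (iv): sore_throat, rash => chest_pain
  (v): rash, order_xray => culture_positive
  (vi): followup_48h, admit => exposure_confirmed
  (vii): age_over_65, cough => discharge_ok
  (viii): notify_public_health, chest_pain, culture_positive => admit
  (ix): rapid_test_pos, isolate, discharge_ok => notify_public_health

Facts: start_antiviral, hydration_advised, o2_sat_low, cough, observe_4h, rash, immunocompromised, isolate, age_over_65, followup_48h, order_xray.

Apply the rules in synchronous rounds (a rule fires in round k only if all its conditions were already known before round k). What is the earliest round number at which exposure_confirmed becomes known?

4

Round 1 — (ii), (iii), (v), (vii), derive sore_throat, rapid_test_pos, culture_positive, discharge_ok.
Round 2 — (iv), (ix), derive chest_pain, notify_public_health.
Round 3 — (viii), derive admit.
Round 4 — (vi), derive exposure_confirmed.
exposure_confirmed first appears in round 4.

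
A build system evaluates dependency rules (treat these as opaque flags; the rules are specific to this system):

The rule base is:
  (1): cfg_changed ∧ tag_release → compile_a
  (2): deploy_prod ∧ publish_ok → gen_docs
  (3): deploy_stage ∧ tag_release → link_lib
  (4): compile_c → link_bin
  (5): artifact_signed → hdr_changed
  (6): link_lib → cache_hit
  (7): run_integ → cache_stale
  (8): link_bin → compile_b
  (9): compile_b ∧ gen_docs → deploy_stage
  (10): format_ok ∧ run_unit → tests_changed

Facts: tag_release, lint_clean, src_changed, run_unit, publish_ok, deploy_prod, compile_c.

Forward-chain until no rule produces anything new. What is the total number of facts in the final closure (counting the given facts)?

13

Round 1: (2) [deploy_prod ∧ publish_ok → gen_docs]; (4) [compile_c → link_bin]. New: gen_docs, link_bin.
Round 2: (8) [link_bin → compile_b]. New: compile_b.
Round 3: (9) [compile_b ∧ gen_docs → deploy_stage]. New: deploy_stage.
Round 4: (3) [deploy_stage ∧ tag_release → link_lib]. New: link_lib.
Round 5: (6) [link_lib → cache_hit]. New: cache_hit.
Closure: {cache_hit, compile_b, compile_c, deploy_prod, deploy_stage, gen_docs, link_bin, link_lib, lint_clean, publish_ok, run_unit, src_changed, tag_release} — 13 facts.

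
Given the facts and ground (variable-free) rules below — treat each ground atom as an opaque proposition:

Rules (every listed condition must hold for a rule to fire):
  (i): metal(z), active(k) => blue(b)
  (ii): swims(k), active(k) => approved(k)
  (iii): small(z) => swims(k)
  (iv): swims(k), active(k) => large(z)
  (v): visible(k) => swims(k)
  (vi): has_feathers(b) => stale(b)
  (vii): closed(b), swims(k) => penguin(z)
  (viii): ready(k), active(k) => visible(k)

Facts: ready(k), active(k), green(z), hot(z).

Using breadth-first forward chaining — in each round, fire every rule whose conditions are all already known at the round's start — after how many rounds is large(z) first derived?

Round 1: (viii) [ready(k), active(k) => visible(k)]. Adds visible(k).
Round 2: (v) [visible(k) => swims(k)]. Adds swims(k).
Round 3: (ii) [swims(k), active(k) => approved(k)]; (iv) [swims(k), active(k) => large(z)]. Adds approved(k), large(z).
large(z) first appears in round 3.

3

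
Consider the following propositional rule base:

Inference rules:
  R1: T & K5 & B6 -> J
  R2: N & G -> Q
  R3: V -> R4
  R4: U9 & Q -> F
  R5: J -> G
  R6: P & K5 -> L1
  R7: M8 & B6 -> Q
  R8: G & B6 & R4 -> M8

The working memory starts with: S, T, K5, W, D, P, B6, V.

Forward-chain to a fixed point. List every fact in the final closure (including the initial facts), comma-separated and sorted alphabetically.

B6, D, G, J, K5, L1, M8, P, Q, R4, S, T, V, W

Round 1: R1 [T & K5 & B6 -> J]; R3 [V -> R4]; R6 [P & K5 -> L1]. Adds J, R4, L1.
Round 2: R5 [J -> G]. Adds G.
Round 3: R8 [G & B6 & R4 -> M8]. Adds M8.
Round 4: R7 [M8 & B6 -> Q]. Adds Q.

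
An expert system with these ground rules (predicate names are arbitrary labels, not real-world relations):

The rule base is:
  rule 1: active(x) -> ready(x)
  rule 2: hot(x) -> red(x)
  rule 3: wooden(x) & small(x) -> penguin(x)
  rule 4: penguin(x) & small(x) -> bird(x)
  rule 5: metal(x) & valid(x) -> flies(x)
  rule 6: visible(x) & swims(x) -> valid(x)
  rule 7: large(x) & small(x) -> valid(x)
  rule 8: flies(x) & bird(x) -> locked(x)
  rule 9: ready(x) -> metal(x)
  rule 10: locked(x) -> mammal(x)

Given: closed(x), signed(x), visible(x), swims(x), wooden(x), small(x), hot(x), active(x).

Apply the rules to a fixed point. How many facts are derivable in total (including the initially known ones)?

Round 1 fires rule 1, rule 2, rule 3, rule 6, giving ready(x), red(x), penguin(x), valid(x).
Round 2 fires rule 4, rule 9, giving bird(x), metal(x).
Round 3 fires rule 5, giving flies(x).
Round 4 fires rule 8, giving locked(x).
Round 5 fires rule 10, giving mammal(x).
Closure: {active(x), bird(x), closed(x), flies(x), hot(x), locked(x), mammal(x), metal(x), penguin(x), ready(x), red(x), signed(x), small(x), swims(x), valid(x), visible(x), wooden(x)} — 17 facts.

17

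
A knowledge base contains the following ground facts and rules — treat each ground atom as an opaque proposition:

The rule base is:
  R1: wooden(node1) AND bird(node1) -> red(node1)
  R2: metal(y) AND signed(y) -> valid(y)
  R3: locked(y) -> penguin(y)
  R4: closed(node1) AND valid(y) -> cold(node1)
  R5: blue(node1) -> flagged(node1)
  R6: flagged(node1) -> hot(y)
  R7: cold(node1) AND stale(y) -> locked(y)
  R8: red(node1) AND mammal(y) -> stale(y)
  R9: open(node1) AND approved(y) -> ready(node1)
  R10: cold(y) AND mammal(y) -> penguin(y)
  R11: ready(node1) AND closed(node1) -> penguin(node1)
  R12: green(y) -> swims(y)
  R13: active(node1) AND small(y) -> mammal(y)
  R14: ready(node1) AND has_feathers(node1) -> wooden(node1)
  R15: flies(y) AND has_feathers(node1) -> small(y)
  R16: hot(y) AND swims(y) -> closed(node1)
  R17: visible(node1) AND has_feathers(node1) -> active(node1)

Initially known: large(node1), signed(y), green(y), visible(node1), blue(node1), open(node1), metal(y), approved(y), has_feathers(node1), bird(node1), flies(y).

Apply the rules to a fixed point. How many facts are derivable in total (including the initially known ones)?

Round 1: R2 [metal(y) AND signed(y) -> valid(y)]; R5 [blue(node1) -> flagged(node1)]; R9 [open(node1) AND approved(y) -> ready(node1)]; R12 [green(y) -> swims(y)]; R15 [flies(y) AND has_feathers(node1) -> small(y)]; R17 [visible(node1) AND has_feathers(node1) -> active(node1)]. Adds valid(y), flagged(node1), ready(node1), swims(y), small(y), active(node1).
Round 2: R6 [flagged(node1) -> hot(y)]; R13 [active(node1) AND small(y) -> mammal(y)]; R14 [ready(node1) AND has_feathers(node1) -> wooden(node1)]. Adds hot(y), mammal(y), wooden(node1).
Round 3: R1 [wooden(node1) AND bird(node1) -> red(node1)]; R16 [hot(y) AND swims(y) -> closed(node1)]. Adds red(node1), closed(node1).
Round 4: R4 [closed(node1) AND valid(y) -> cold(node1)]; R8 [red(node1) AND mammal(y) -> stale(y)]; R11 [ready(node1) AND closed(node1) -> penguin(node1)]. Adds cold(node1), stale(y), penguin(node1).
Round 5: R7 [cold(node1) AND stale(y) -> locked(y)]. Adds locked(y).
Round 6: R3 [locked(y) -> penguin(y)]. Adds penguin(y).
Closure: {active(node1), approved(y), bird(node1), blue(node1), closed(node1), cold(node1), flagged(node1), flies(y), green(y), has_feathers(node1), hot(y), large(node1), locked(y), mammal(y), metal(y), open(node1), penguin(node1), penguin(y), ready(node1), red(node1), signed(y), small(y), stale(y), swims(y), valid(y), visible(node1), wooden(node1)} — 27 facts.

27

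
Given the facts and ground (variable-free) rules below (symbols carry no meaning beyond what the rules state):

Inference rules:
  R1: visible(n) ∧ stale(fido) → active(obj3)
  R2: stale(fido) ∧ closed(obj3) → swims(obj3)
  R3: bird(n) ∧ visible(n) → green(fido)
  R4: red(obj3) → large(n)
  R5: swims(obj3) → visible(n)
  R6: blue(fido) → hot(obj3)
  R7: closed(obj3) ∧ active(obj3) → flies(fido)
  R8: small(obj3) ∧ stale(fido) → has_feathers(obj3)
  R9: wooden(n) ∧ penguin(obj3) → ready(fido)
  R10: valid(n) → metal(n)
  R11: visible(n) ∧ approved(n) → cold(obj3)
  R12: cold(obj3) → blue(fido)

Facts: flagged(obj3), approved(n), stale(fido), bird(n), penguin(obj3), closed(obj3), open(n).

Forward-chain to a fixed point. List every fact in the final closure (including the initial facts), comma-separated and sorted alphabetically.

[1] R2 [stale(fido) ∧ closed(obj3) → swims(obj3)]. ⇒ new: swims(obj3).
[2] R5 [swims(obj3) → visible(n)]. ⇒ new: visible(n).
[3] R1 [visible(n) ∧ stale(fido) → active(obj3)]; R3 [bird(n) ∧ visible(n) → green(fido)]; R11 [visible(n) ∧ approved(n) → cold(obj3)]. ⇒ new: active(obj3), green(fido), cold(obj3).
[4] R7 [closed(obj3) ∧ active(obj3) → flies(fido)]; R12 [cold(obj3) → blue(fido)]. ⇒ new: flies(fido), blue(fido).
[5] R6 [blue(fido) → hot(obj3)]. ⇒ new: hot(obj3).

active(obj3), approved(n), bird(n), blue(fido), closed(obj3), cold(obj3), flagged(obj3), flies(fido), green(fido), hot(obj3), open(n), penguin(obj3), stale(fido), swims(obj3), visible(n)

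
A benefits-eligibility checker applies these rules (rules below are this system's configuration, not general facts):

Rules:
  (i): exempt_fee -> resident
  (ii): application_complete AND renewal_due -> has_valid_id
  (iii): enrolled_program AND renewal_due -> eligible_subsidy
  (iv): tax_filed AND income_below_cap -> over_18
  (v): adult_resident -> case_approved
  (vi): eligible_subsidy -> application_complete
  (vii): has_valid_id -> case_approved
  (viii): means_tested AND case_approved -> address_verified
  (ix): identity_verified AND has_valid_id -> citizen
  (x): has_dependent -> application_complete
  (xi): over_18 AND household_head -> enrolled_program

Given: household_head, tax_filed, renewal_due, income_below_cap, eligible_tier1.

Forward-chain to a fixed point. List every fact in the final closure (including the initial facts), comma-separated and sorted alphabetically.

Round 1: (iv) [tax_filed AND income_below_cap -> over_18]. New: over_18.
Round 2: (xi) [over_18 AND household_head -> enrolled_program]. New: enrolled_program.
Round 3: (iii) [enrolled_program AND renewal_due -> eligible_subsidy]. New: eligible_subsidy.
Round 4: (vi) [eligible_subsidy -> application_complete]. New: application_complete.
Round 5: (ii) [application_complete AND renewal_due -> has_valid_id]. New: has_valid_id.
Round 6: (vii) [has_valid_id -> case_approved]. New: case_approved.

application_complete, case_approved, eligible_subsidy, eligible_tier1, enrolled_program, has_valid_id, household_head, income_below_cap, over_18, renewal_due, tax_filed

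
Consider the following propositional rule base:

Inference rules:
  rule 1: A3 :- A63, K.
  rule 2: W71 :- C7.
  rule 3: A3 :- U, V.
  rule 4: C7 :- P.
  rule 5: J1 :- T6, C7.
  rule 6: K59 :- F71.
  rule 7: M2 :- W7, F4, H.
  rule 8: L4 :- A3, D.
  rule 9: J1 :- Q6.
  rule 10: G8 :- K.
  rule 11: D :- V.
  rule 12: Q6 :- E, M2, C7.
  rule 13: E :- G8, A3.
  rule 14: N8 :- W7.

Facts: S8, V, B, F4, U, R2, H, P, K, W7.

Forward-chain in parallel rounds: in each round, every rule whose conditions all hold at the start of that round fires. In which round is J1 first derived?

[1] rule 3 [A3 :- U, V.]; rule 4 [C7 :- P.]; rule 7 [M2 :- W7, F4, H.]; rule 10 [G8 :- K.]; rule 11 [D :- V.]; rule 14 [N8 :- W7.]. ⇒ new: A3, C7, M2, G8, D, N8.
[2] rule 2 [W71 :- C7.]; rule 8 [L4 :- A3, D.]; rule 13 [E :- G8, A3.]. ⇒ new: W71, L4, E.
[3] rule 12 [Q6 :- E, M2, C7.]. ⇒ new: Q6.
[4] rule 9 [J1 :- Q6.]. ⇒ new: J1.
J1 first appears in round 4.

4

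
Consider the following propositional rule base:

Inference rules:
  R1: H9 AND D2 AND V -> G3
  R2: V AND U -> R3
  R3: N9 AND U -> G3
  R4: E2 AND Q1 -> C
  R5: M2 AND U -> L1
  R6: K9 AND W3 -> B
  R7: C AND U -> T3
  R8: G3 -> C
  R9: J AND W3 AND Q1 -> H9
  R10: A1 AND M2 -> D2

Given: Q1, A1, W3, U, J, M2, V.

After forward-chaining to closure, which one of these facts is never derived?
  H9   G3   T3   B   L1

[1] R2 [V AND U -> R3]; R5 [M2 AND U -> L1]; R9 [J AND W3 AND Q1 -> H9]; R10 [A1 AND M2 -> D2]. ⇒ new: R3, L1, H9, D2.
[2] R1 [H9 AND D2 AND V -> G3]. ⇒ new: G3.
[3] R8 [G3 -> C]. ⇒ new: C.
[4] R7 [C AND U -> T3]. ⇒ new: T3.
Derived: L1 (round 1), G3 (round 2), H9 (round 1), T3 (round 4). B never appears in any round.

B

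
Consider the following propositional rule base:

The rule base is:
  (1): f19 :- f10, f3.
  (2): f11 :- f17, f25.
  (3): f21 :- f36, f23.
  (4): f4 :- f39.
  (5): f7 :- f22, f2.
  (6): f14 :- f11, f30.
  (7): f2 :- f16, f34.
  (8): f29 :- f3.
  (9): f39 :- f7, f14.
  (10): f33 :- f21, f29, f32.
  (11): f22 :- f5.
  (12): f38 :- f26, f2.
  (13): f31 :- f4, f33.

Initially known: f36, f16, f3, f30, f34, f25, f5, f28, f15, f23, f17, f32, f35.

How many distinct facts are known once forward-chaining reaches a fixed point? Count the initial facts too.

[1] (2) [f11 :- f17, f25.]; (3) [f21 :- f36, f23.]; (7) [f2 :- f16, f34.]; (8) [f29 :- f3.]; (11) [f22 :- f5.]. ⇒ new: f11, f21, f2, f29, f22.
[2] (5) [f7 :- f22, f2.]; (6) [f14 :- f11, f30.]; (10) [f33 :- f21, f29, f32.]. ⇒ new: f7, f14, f33.
[3] (9) [f39 :- f7, f14.]. ⇒ new: f39.
[4] (4) [f4 :- f39.]. ⇒ new: f4.
[5] (13) [f31 :- f4, f33.]. ⇒ new: f31.
Closure: {f11, f14, f15, f16, f17, f2, f21, f22, f23, f25, f28, f29, f3, f30, f31, f32, f33, f34, f35, f36, f39, f4, f5, f7} — 24 facts.

24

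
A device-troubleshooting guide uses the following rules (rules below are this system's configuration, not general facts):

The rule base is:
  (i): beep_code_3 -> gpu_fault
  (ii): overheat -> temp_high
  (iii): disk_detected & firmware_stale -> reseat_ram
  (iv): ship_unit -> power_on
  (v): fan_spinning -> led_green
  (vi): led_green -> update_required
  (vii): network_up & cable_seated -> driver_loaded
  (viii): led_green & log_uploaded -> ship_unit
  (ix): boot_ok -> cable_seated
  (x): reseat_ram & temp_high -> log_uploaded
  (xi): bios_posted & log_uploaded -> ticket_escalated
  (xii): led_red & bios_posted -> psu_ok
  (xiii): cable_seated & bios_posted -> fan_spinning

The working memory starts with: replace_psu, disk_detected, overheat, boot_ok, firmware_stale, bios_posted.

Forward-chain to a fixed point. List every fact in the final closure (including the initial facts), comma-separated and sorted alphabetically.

bios_posted, boot_ok, cable_seated, disk_detected, fan_spinning, firmware_stale, led_green, log_uploaded, overheat, power_on, replace_psu, reseat_ram, ship_unit, temp_high, ticket_escalated, update_required

Round 1: (ii) [overheat -> temp_high]; (iii) [disk_detected & firmware_stale -> reseat_ram]; (ix) [boot_ok -> cable_seated]. New: temp_high, reseat_ram, cable_seated.
Round 2: (x) [reseat_ram & temp_high -> log_uploaded]; (xiii) [cable_seated & bios_posted -> fan_spinning]. New: log_uploaded, fan_spinning.
Round 3: (v) [fan_spinning -> led_green]; (xi) [bios_posted & log_uploaded -> ticket_escalated]. New: led_green, ticket_escalated.
Round 4: (vi) [led_green -> update_required]; (viii) [led_green & log_uploaded -> ship_unit]. New: update_required, ship_unit.
Round 5: (iv) [ship_unit -> power_on]. New: power_on.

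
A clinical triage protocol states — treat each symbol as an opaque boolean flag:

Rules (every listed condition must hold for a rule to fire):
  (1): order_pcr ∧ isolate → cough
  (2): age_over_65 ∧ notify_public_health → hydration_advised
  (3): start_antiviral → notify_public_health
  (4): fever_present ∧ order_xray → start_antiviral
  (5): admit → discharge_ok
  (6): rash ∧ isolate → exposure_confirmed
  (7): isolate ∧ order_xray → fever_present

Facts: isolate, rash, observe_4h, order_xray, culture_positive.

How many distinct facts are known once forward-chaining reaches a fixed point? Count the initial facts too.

Round 1: (6) [rash ∧ isolate → exposure_confirmed]; (7) [isolate ∧ order_xray → fever_present]. Adds exposure_confirmed, fever_present.
Round 2: (4) [fever_present ∧ order_xray → start_antiviral]. Adds start_antiviral.
Round 3: (3) [start_antiviral → notify_public_health]. Adds notify_public_health.
Closure: {culture_positive, exposure_confirmed, fever_present, isolate, notify_public_health, observe_4h, order_xray, rash, start_antiviral} — 9 facts.

9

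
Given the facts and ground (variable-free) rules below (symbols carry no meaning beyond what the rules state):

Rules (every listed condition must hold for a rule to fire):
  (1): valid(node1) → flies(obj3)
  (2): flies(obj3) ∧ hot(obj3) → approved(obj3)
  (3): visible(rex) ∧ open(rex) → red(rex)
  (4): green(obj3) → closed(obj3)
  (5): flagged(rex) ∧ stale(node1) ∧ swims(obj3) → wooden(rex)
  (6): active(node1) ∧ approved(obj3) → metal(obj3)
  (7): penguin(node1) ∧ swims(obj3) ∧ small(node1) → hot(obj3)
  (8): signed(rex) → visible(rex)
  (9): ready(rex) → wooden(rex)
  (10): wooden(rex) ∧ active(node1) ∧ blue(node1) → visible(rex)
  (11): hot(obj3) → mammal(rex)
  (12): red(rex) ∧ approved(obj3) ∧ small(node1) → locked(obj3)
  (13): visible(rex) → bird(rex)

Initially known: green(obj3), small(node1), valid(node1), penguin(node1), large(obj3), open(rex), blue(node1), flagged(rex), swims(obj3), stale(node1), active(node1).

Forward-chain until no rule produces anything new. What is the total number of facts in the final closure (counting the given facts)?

Round 1: (1) [valid(node1) → flies(obj3)]; (4) [green(obj3) → closed(obj3)]; (5) [flagged(rex) ∧ stale(node1) ∧ swims(obj3) → wooden(rex)]; (7) [penguin(node1) ∧ swims(obj3) ∧ small(node1) → hot(obj3)]. Adds flies(obj3), closed(obj3), wooden(rex), hot(obj3).
Round 2: (2) [flies(obj3) ∧ hot(obj3) → approved(obj3)]; (10) [wooden(rex) ∧ active(node1) ∧ blue(node1) → visible(rex)]; (11) [hot(obj3) → mammal(rex)]. Adds approved(obj3), visible(rex), mammal(rex).
Round 3: (3) [visible(rex) ∧ open(rex) → red(rex)]; (6) [active(node1) ∧ approved(obj3) → metal(obj3)]; (13) [visible(rex) → bird(rex)]. Adds red(rex), metal(obj3), bird(rex).
Round 4: (12) [red(rex) ∧ approved(obj3) ∧ small(node1) → locked(obj3)]. Adds locked(obj3).
Closure: {active(node1), approved(obj3), bird(rex), blue(node1), closed(obj3), flagged(rex), flies(obj3), green(obj3), hot(obj3), large(obj3), locked(obj3), mammal(rex), metal(obj3), open(rex), penguin(node1), red(rex), small(node1), stale(node1), swims(obj3), valid(node1), visible(rex), wooden(rex)} — 22 facts.

22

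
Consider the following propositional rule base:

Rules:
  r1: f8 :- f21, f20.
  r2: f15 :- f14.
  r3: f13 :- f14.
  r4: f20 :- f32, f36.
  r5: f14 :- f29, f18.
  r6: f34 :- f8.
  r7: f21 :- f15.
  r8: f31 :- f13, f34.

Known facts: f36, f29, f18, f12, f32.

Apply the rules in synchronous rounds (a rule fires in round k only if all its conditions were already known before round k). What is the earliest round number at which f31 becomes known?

Round 1 — r4, r5, derive f20, f14.
Round 2 — r2, r3, derive f15, f13.
Round 3 — r7, derive f21.
Round 4 — r1, derive f8.
Round 5 — r6, derive f34.
Round 6 — r8, derive f31.
f31 first appears in round 6.

6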